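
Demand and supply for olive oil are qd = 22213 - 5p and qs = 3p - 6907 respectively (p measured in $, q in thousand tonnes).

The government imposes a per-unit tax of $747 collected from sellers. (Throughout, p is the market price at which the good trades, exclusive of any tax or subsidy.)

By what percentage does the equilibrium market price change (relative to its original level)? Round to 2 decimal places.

+7.70

Initially, 22213 - 5p = 3p - 6907, so 29120 = 8p and p = 3640, q = 4013.
Since sellers keep the price net of the tax, the effective supply curve becomes qs = 3p - 9148.
Setting them equal: 22213 - 5p = 3p - 9148 → 31361 = 8p, so p = 3920.125 and q = 2612.375.
%Δp = (3920.125 − 3640) / 3640 × 100 = +7.70%.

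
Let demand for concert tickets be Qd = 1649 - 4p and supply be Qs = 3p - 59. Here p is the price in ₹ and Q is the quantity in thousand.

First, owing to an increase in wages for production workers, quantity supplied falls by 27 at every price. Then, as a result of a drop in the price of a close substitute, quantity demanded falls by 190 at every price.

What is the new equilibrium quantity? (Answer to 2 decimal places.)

576.14

Solve the original market: 1649 - 4p = 3p - 59, hence p = 244 and Q = 673.
After the shift, demand is Qd = 1459 - 4p and supply is Qs = 3p - 86.
Equate the new curves: 1459 - 4p = 3p - 86, giving 1545 = 7p, p = 1545/7 ≈ 220.7143, Q = 4033/7 ≈ 576.1429.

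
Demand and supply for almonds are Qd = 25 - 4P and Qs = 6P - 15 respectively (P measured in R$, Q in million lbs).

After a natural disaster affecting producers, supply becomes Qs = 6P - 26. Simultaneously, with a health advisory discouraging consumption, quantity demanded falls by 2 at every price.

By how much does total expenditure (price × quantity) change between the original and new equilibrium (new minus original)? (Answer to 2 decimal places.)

Original equilibrium: 25 - 4P = 6P - 15 gives 40 = 10P, so P = 4 and Q = 9.
With the change applied: demand Qd = 23 - 4P, supply Qs = 6P - 26.
Equate the new curves: 23 - 4P = 6P - 26, giving 49 = 10P, P = 4.9, Q = 3.4.
Expenditure moves from 4×9 = 36 to 4.9×3.4 = 16.66; change = -19.34.

-19.34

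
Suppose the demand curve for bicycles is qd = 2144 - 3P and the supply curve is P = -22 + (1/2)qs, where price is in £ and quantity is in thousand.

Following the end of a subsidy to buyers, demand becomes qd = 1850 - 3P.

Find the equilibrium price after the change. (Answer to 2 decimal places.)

361.20

Initially, 2144 - 3P = 2P + 44, so 2100 = 5P and P = 420, q = 884.
The new curves are qd = 1850 - 3P (demand) and qs = 2P + 44 (supply).
Setting them equal: 1850 - 3P = 2P + 44 → 1806 = 5P, so P = 361.2 and q = 766.4.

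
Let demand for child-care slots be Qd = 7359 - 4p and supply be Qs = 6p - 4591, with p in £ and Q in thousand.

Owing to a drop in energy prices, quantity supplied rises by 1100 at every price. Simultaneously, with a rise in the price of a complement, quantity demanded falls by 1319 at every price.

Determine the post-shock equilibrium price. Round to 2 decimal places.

953.10

Before the shock: 7359 - 4p = 6p - 4591 ⇒ 11950 = 10p ⇒ p = 1195, Q = 2579.
The new curves are Qd = 6040 - 4p (demand) and Qs = 6p - 3491 (supply).
New equilibrium: 6040 - 4p = 6p - 3491 ⇒ 9531 = 10p ⇒ p = 953.1, Q = 2227.6.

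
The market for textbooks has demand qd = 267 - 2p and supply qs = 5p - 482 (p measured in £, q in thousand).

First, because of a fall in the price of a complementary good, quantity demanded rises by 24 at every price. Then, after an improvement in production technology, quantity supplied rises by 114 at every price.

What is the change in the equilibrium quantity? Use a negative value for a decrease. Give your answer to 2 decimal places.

Before the shock: 267 - 2p = 5p - 482 ⇒ 749 = 7p ⇒ p = 107, q = 53.
After the shift, demand is qd = 291 - 2p and supply is qs = 5p - 368.
New equilibrium: 291 - 2p = 5p - 368 ⇒ 659 = 7p ⇒ p = 659/7 ≈ 94.1429, q = 719/7 ≈ 102.7143.
Δq = 102.7143 − 53 = +49.71.

+49.71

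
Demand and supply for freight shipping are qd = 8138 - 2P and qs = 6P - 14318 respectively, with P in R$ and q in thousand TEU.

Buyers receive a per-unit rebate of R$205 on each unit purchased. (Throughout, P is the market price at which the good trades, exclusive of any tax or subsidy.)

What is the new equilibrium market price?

2858.25

Before the shock: 8138 - 2P = 6P - 14318 ⇒ 22456 = 8P ⇒ P = 2807, q = 2524.
Since buyers' out-of-pocket price is the market price minus the rebate, the effective demand curve becomes qd = 8548 - 2P.
Equate the new curves: 8548 - 2P = 6P - 14318, giving 22866 = 8P, P = 2858.25, q = 2831.5.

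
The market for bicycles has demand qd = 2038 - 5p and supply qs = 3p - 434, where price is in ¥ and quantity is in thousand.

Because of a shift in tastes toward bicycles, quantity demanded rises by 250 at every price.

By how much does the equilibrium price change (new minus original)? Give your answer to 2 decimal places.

Solve the original market: 2038 - 5p = 3p - 434, hence p = 309 and q = 493.
With the change applied: demand qd = 2288 - 5p, supply qs = 3p - 434.
Setting them equal: 2288 - 5p = 3p - 434 → 2722 = 8p, so p = 340.25 and q = 586.75.
Δp = 340.25 − 309 = +31.25.

+31.25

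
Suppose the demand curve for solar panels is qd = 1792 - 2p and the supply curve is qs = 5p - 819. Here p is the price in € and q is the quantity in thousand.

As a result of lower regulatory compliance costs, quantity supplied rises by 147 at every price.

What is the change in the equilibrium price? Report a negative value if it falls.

-21

Before the shock: 1792 - 2p = 5p - 819 ⇒ 2611 = 7p ⇒ p = 373, q = 1046.
With the change applied: demand qd = 1792 - 2p, supply qs = 5p - 672.
New equilibrium: 1792 - 2p = 5p - 672 ⇒ 2464 = 7p ⇒ p = 352, q = 1088.
Δp = 352 − 373 = -21.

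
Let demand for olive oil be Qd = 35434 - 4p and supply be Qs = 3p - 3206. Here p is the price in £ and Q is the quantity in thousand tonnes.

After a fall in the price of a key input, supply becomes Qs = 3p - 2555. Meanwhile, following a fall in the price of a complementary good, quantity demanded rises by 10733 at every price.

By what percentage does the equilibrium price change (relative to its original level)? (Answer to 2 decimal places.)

Solve the original market: 35434 - 4p = 3p - 3206, hence p = 5520 and Q = 13354.
The new curves are Qd = 46167 - 4p (demand) and Qs = 3p - 2555 (supply).
Equate the new curves: 46167 - 4p = 3p - 2555, giving 48722 = 7p, p = 48722/7 ≈ 6960.2857, Q = 128281/7 ≈ 18325.8571.
%Δp = (6960.2857 − 5520) / 5520 × 100 = +26.09%.

+26.09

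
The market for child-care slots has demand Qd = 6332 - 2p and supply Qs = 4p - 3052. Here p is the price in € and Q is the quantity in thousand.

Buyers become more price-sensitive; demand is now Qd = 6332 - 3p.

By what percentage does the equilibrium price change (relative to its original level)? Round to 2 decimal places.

Before the shock: 6332 - 2p = 4p - 3052 ⇒ 9384 = 6p ⇒ p = 1564, Q = 3204.
After the shift, demand is Qd = 6332 - 3p and supply is Qs = 4p - 3052.
New equilibrium: 6332 - 3p = 4p - 3052 ⇒ 9384 = 7p ⇒ p = 9384/7 ≈ 1340.5714, Q = 16172/7 ≈ 2310.2857.
%Δp = (1340.5714 − 1564) / 1564 × 100 = -14.29%.

-14.29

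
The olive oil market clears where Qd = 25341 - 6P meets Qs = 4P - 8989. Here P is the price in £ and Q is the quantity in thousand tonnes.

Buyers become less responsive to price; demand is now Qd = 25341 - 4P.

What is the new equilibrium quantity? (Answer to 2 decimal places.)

Before the shock: 25341 - 6P = 4P - 8989 ⇒ 34330 = 10P ⇒ P = 3433, Q = 4743.
After the shift, demand is Qd = 25341 - 4P and supply is Qs = 4P - 8989.
New equilibrium: 25341 - 4P = 4P - 8989 ⇒ 34330 = 8P ⇒ P = 4291.25, Q = 8176.

8176.00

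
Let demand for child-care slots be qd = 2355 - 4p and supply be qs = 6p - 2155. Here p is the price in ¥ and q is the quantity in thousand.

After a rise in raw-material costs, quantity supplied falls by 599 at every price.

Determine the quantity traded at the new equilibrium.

Before the shock: 2355 - 4p = 6p - 2155 ⇒ 4510 = 10p ⇒ p = 451, q = 551.
The shock moves the curves to qd = 2355 - 4p and qs = 6p - 2754.
Equate the new curves: 2355 - 4p = 6p - 2754, giving 5109 = 10p, p = 510.9, q = 311.4.

311.4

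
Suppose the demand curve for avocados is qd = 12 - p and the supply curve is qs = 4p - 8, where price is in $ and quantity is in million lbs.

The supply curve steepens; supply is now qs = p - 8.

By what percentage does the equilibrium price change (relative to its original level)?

+150

Original equilibrium: 12 - p = 4p - 8 gives 20 = 5p, so p = 4 and q = 8.
With the change applied: demand qd = 12 - p, supply qs = p - 8.
Setting them equal: 12 - p = p - 8 → 20 = 2p, so p = 10 and q = 2.
%Δp = (10 − 4) / 4 × 100 = +150%.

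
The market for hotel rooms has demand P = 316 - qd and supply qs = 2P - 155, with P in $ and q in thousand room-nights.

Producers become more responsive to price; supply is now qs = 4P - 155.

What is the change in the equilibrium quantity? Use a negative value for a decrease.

Solve the original market: 316 - P = 2P - 155, hence P = 157 and q = 159.
After the shift, demand is qd = 316 - P and supply is qs = 4P - 155.
Setting them equal: 316 - P = 4P - 155 → 471 = 5P, so P = 94.2 and q = 221.8.
Δq = 221.8 − 159 = +62.8.

+62.8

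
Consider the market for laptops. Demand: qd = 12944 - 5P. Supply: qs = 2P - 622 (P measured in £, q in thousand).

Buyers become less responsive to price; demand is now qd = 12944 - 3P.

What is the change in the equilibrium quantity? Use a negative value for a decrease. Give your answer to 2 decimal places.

Original equilibrium: 12944 - 5P = 2P - 622 gives 13566 = 7P, so P = 1938 and q = 3254.
The new curves are qd = 12944 - 3P (demand) and qs = 2P - 622 (supply).
Equate the new curves: 12944 - 3P = 2P - 622, giving 13566 = 5P, P = 2713.2, q = 4804.4.
Δq = 4804.4 − 3254 = +1550.40.

+1550.40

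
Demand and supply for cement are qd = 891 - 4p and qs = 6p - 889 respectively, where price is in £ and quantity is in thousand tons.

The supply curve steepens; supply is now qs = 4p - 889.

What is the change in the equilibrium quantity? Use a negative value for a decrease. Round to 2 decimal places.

-178.00

Initially, 891 - 4p = 6p - 889, so 1780 = 10p and p = 178, q = 179.
After the shift, demand is qd = 891 - 4p and supply is qs = 4p - 889.
Clearing the new market: 891 - 4p = 4p - 889, so p = 222.5 and q = 1.
Δq = 1 − 179 = -178.00.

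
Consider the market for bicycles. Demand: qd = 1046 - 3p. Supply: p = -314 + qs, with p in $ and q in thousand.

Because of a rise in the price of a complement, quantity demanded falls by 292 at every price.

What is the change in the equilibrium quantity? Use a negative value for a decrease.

Before the shock: 1046 - 3p = p + 314 ⇒ 732 = 4p ⇒ p = 183, q = 497.
The new curves are qd = 754 - 3p (demand) and qs = p + 314 (supply).
New equilibrium: 754 - 3p = p + 314 ⇒ 440 = 4p ⇒ p = 110, q = 424.
Δq = 424 − 497 = -73.

-73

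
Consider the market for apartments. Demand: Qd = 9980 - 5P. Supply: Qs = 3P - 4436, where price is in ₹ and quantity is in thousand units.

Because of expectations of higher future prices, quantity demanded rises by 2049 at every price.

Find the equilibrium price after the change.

Before the shock: 9980 - 5P = 3P - 4436 ⇒ 14416 = 8P ⇒ P = 1802, Q = 970.
After the shift, demand is Qd = 12029 - 5P and supply is Qs = 3P - 4436.
Equate the new curves: 12029 - 5P = 3P - 4436, giving 16465 = 8P, P = 2058.125, Q = 1738.375.

2058.125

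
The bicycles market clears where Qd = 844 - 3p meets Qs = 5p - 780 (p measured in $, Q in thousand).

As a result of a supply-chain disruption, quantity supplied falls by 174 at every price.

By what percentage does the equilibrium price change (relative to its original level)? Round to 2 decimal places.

+10.71

Solve the original market: 844 - 3p = 5p - 780, hence p = 203 and Q = 235.
The new curves are Qd = 844 - 3p (demand) and Qs = 5p - 954 (supply).
Clearing the new market: 844 - 3p = 5p - 954, so p = 224.75 and Q = 169.75.
%Δp = (224.75 − 203) / 203 × 100 = +10.71%.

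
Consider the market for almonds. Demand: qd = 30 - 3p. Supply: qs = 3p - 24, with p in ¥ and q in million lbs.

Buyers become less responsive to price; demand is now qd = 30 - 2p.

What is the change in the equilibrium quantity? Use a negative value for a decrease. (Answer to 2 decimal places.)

+5.40

Solve the original market: 30 - 3p = 3p - 24, hence p = 9 and q = 3.
The shock moves the curves to qd = 30 - 2p and qs = 3p - 24.
Equate the new curves: 30 - 2p = 3p - 24, giving 54 = 5p, p = 10.8, q = 8.4.
Δq = 8.4 − 3 = +5.40.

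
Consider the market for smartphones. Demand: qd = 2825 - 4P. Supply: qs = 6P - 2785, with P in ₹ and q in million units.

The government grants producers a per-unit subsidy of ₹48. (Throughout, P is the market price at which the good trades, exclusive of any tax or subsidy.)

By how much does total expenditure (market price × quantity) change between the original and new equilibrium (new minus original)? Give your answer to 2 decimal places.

+44576.64

Before the shock: 2825 - 4P = 6P - 2785 ⇒ 5610 = 10P ⇒ P = 561, q = 581.
Since sellers receive the price plus the subsidy, the effective supply curve becomes qs = 6P - 2497.
Clearing the new market: 2825 - 4P = 6P - 2497, so P = 532.2 and q = 696.2.
Expenditure moves from 561×581 = 325941 to 532.2×696.2 = 370517.64; change = +44576.64.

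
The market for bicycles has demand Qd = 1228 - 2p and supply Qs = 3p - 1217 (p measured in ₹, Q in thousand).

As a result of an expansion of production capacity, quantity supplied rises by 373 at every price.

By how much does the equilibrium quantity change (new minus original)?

+149.2

Initially, 1228 - 2p = 3p - 1217, so 2445 = 5p and p = 489, Q = 250.
The new curves are Qd = 1228 - 2p (demand) and Qs = 3p - 844 (supply).
New equilibrium: 1228 - 2p = 3p - 844 ⇒ 2072 = 5p ⇒ p = 414.4, Q = 399.2.
ΔQ = 399.2 − 250 = +149.2.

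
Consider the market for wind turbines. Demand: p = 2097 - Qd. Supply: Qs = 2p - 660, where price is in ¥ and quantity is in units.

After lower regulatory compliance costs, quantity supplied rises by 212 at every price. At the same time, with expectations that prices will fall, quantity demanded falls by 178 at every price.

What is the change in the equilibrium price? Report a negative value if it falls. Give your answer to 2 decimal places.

-130.00

Original equilibrium: 2097 - p = 2p - 660 gives 2757 = 3p, so p = 919 and Q = 1178.
The new curves are Qd = 1919 - p (demand) and Qs = 2p - 448 (supply).
Clearing the new market: 1919 - p = 2p - 448, so p = 789 and Q = 1130.
Δp = 789 − 919 = -130.00.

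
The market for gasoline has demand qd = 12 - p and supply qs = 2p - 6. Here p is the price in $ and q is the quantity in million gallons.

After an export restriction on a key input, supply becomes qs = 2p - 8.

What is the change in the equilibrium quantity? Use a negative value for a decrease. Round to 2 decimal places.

-0.67

Before the shock: 12 - p = 2p - 6 ⇒ 18 = 3p ⇒ p = 6, q = 6.
The new curves are qd = 12 - p (demand) and qs = 2p - 8 (supply).
Setting them equal: 12 - p = 2p - 8 → 20 = 3p, so p = 20/3 ≈ 6.6667 and q = 16/3 ≈ 5.3333.
Δq = 5.3333 − 6 = -0.67.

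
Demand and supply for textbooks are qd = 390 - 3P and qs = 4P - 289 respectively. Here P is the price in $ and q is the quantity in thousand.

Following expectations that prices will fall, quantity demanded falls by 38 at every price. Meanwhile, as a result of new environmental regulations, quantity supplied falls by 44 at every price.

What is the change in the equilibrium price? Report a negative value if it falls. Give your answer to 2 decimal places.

+0.86

Original equilibrium: 390 - 3P = 4P - 289 gives 679 = 7P, so P = 97 and q = 99.
With the change applied: demand qd = 352 - 3P, supply qs = 4P - 333.
New equilibrium: 352 - 3P = 4P - 333 ⇒ 685 = 7P ⇒ P = 685/7 ≈ 97.8571, q = 409/7 ≈ 58.4286.
ΔP = 97.8571 − 97 = +0.86.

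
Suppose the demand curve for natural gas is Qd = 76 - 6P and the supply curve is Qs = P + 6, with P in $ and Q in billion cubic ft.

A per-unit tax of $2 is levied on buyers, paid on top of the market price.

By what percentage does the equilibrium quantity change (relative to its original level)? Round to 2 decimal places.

Before the shock: 76 - 6P = P + 6 ⇒ 70 = 7P ⇒ P = 10, Q = 16.
Since buyers pay the price plus the tax, the effective demand curve becomes Qd = 64 - 6P.
Clearing the new market: 64 - 6P = P + 6, so P = 58/7 ≈ 8.2857 and Q = 100/7 ≈ 14.2857.
%ΔQ = (14.2857 − 16) / 16 × 100 = -10.71%.

-10.71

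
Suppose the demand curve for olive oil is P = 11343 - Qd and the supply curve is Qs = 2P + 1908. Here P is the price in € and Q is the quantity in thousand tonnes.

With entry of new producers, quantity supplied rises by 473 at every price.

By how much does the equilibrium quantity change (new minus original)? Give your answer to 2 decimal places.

+157.67

Solve the original market: 11343 - P = 2P + 1908, hence P = 3145 and Q = 8198.
The shock moves the curves to Qd = 11343 - P and Qs = 2P + 2381.
Equate the new curves: 11343 - P = 2P + 2381, giving 8962 = 3P, P = 8962/3 ≈ 2987.3333, Q = 25067/3 ≈ 8355.6667.
ΔQ = 8355.6667 − 8198 = +157.67.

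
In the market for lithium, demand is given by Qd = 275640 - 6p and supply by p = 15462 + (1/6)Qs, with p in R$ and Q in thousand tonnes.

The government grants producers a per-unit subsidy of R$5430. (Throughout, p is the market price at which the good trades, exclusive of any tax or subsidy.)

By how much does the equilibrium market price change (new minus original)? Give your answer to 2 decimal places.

Solve the original market: 275640 - 6p = 6p - 92772, hence p = 30701 and Q = 91434.
Since sellers receive the price plus the subsidy, the effective supply curve becomes Qs = 6p - 60192.
Equate the new curves: 275640 - 6p = 6p - 60192, giving 335832 = 12p, p = 27986, Q = 107724.
Δp = 27986 − 30701 = -2715.00.

-2715.00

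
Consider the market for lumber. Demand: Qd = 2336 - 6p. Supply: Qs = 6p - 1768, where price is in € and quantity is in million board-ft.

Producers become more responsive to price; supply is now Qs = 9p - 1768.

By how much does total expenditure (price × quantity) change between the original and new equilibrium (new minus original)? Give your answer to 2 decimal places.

Before the shock: 2336 - 6p = 6p - 1768 ⇒ 4104 = 12p ⇒ p = 342, Q = 284.
The shock moves the curves to Qd = 2336 - 6p and Qs = 9p - 1768.
Clearing the new market: 2336 - 6p = 9p - 1768, so p = 273.6 and Q = 694.4.
Expenditure moves from 342×284 = 97128 to 273.6×694.4 = 189987.84; change = +92859.84.

+92859.84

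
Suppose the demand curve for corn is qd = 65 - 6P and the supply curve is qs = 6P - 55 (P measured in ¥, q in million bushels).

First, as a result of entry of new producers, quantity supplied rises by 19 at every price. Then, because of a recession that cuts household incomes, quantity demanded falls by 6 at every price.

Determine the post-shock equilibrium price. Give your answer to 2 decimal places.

7.92

Solve the original market: 65 - 6P = 6P - 55, hence P = 10 and q = 5.
With the change applied: demand qd = 59 - 6P, supply qs = 6P - 36.
Setting them equal: 59 - 6P = 6P - 36 → 95 = 12P, so P = 95/12 ≈ 7.9167 and q = 11.5.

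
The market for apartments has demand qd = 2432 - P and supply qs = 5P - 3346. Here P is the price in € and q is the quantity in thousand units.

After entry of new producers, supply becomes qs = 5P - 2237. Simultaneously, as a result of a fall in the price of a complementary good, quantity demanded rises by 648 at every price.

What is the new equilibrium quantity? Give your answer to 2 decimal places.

Original equilibrium: 2432 - P = 5P - 3346 gives 5778 = 6P, so P = 963 and q = 1469.
The shock moves the curves to qd = 3080 - P and qs = 5P - 2237.
New equilibrium: 3080 - P = 5P - 2237 ⇒ 5317 = 6P ⇒ P = 5317/6 ≈ 886.1667, q = 13163/6 ≈ 2193.8333.

2193.83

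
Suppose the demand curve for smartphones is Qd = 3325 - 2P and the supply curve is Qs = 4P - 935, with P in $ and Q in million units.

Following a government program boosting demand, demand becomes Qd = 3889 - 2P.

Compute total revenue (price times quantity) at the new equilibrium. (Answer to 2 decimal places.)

1833924.00

Original equilibrium: 3325 - 2P = 4P - 935 gives 4260 = 6P, so P = 710 and Q = 1905.
The new curves are Qd = 3889 - 2P (demand) and Qs = 4P - 935 (supply).
Setting them equal: 3889 - 2P = 4P - 935 → 4824 = 6P, so P = 804 and Q = 2281.
New expenditure = 804 × 2281 = 1833924.00.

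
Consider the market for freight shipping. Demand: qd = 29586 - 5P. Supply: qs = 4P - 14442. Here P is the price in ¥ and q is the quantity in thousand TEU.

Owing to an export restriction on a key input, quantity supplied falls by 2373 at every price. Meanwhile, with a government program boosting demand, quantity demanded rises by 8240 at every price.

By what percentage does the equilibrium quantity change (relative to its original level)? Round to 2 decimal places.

Initially, 29586 - 5P = 4P - 14442, so 44028 = 9P and P = 4892, q = 5126.
After the shift, demand is qd = 37826 - 5P and supply is qs = 4P - 16815.
Equate the new curves: 37826 - 5P = 4P - 16815, giving 54641 = 9P, P = 54641/9 ≈ 6071.2222, q = 67229/9 ≈ 7469.8889.
%Δq = (7469.8889 − 5126) / 5126 × 100 = +45.73%.

+45.73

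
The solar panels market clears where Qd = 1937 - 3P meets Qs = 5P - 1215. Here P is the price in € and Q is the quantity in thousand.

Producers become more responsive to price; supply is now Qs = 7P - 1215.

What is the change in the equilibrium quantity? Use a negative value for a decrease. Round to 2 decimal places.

+236.40

Solve the original market: 1937 - 3P = 5P - 1215, hence P = 394 and Q = 755.
The shock moves the curves to Qd = 1937 - 3P and Qs = 7P - 1215.
New equilibrium: 1937 - 3P = 7P - 1215 ⇒ 3152 = 10P ⇒ P = 315.2, Q = 991.4.
ΔQ = 991.4 − 755 = +236.40.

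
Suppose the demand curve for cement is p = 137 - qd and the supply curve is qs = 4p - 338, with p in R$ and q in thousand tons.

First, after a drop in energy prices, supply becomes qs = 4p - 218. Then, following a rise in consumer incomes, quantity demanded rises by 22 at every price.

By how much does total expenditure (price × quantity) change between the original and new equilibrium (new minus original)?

Solve the original market: 137 - p = 4p - 338, hence p = 95 and q = 42.
The new curves are qd = 159 - p (demand) and qs = 4p - 218 (supply).
New equilibrium: 159 - p = 4p - 218 ⇒ 377 = 5p ⇒ p = 75.4, q = 83.6.
Expenditure moves from 95×42 = 3990 to 75.4×83.6 = 6303.44; change = +2313.44.

+2313.44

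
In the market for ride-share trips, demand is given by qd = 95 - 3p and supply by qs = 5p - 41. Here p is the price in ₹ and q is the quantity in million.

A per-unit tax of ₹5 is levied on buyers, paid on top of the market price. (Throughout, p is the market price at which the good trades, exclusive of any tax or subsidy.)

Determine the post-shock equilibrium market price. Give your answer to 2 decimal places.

Before the shock: 95 - 3p = 5p - 41 ⇒ 136 = 8p ⇒ p = 17, q = 44.
Since buyers pay the price plus the tax, the effective demand curve becomes qd = 80 - 3p.
Equate the new curves: 80 - 3p = 5p - 41, giving 121 = 8p, p = 15.125, q = 34.625.

15.13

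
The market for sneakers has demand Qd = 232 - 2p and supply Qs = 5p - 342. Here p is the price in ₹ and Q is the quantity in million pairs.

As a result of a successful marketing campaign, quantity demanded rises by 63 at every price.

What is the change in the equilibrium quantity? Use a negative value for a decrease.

Before the shock: 232 - 2p = 5p - 342 ⇒ 574 = 7p ⇒ p = 82, Q = 68.
The new curves are Qd = 295 - 2p (demand) and Qs = 5p - 342 (supply).
Equate the new curves: 295 - 2p = 5p - 342, giving 637 = 7p, p = 91, Q = 113.
ΔQ = 113 − 68 = +45.

+45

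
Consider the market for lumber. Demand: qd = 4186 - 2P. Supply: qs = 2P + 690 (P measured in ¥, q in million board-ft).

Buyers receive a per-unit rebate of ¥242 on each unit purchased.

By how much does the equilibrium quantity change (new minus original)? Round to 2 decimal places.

Initially, 4186 - 2P = 2P + 690, so 3496 = 4P and P = 874, q = 2438.
Since buyers' out-of-pocket price is the market price minus the rebate, the effective demand curve becomes qd = 4670 - 2P.
Setting them equal: 4670 - 2P = 2P + 690 → 3980 = 4P, so P = 995 and q = 2680.
Δq = 2680 − 2438 = +242.00.

+242.00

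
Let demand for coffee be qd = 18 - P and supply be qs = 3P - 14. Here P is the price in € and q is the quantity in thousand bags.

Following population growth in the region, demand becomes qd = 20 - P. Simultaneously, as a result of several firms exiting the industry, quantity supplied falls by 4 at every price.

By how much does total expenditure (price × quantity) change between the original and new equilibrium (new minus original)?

+19.75

Initially, 18 - P = 3P - 14, so 32 = 4P and P = 8, q = 10.
The new curves are qd = 20 - P (demand) and qs = 3P - 18 (supply).
Setting them equal: 20 - P = 3P - 18 → 38 = 4P, so P = 9.5 and q = 10.5.
Expenditure moves from 8×10 = 80 to 9.5×10.5 = 99.75; change = +19.75.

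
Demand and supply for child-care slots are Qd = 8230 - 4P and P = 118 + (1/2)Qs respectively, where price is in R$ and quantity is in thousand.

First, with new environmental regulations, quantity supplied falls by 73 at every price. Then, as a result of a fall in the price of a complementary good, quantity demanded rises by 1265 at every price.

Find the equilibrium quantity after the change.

2959

Original equilibrium: 8230 - 4P = 2P - 236 gives 8466 = 6P, so P = 1411 and Q = 2586.
The new curves are Qd = 9495 - 4P (demand) and Qs = 2P - 309 (supply).
Setting them equal: 9495 - 4P = 2P - 309 → 9804 = 6P, so P = 1634 and Q = 2959.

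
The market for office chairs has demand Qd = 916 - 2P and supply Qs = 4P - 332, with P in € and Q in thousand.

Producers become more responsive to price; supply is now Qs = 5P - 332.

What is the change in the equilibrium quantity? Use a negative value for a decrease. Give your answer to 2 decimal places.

Before the shock: 916 - 2P = 4P - 332 ⇒ 1248 = 6P ⇒ P = 208, Q = 500.
The shock moves the curves to Qd = 916 - 2P and Qs = 5P - 332.
Setting them equal: 916 - 2P = 5P - 332 → 1248 = 7P, so P = 1248/7 ≈ 178.2857 and Q = 3916/7 ≈ 559.4286.
ΔQ = 559.4286 − 500 = +59.43.

+59.43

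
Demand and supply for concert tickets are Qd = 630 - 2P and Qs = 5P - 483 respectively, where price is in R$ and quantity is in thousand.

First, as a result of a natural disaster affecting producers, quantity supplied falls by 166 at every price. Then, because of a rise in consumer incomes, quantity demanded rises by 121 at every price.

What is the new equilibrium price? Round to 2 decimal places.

200.00

Initially, 630 - 2P = 5P - 483, so 1113 = 7P and P = 159, Q = 312.
With the change applied: demand Qd = 751 - 2P, supply Qs = 5P - 649.
Clearing the new market: 751 - 2P = 5P - 649, so P = 200 and Q = 351.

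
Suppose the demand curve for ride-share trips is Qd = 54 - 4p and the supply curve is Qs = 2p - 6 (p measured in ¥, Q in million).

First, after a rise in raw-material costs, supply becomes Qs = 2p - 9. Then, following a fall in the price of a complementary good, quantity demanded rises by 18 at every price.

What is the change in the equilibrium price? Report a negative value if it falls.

Initially, 54 - 4p = 2p - 6, so 60 = 6p and p = 10, Q = 14.
The new curves are Qd = 72 - 4p (demand) and Qs = 2p - 9 (supply).
New equilibrium: 72 - 4p = 2p - 9 ⇒ 81 = 6p ⇒ p = 13.5, Q = 18.
Δp = 13.5 − 10 = +3.5.

+3.5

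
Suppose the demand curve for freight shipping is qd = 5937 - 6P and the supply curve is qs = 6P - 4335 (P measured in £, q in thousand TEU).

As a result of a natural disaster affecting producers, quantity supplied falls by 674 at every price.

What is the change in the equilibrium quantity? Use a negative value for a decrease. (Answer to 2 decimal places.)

Original equilibrium: 5937 - 6P = 6P - 4335 gives 10272 = 12P, so P = 856 and q = 801.
With the change applied: demand qd = 5937 - 6P, supply qs = 6P - 5009.
Setting them equal: 5937 - 6P = 6P - 5009 → 10946 = 12P, so P = 5473/6 ≈ 912.1667 and q = 464.
Δq = 464 − 801 = -337.00.

-337.00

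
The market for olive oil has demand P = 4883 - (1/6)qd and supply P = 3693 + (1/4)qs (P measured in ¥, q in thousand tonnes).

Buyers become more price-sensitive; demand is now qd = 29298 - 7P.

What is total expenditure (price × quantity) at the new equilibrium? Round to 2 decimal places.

5021794.71

Original equilibrium: 29298 - 6P = 4P - 14772 gives 44070 = 10P, so P = 4407 and q = 2856.
The new curves are qd = 29298 - 7P (demand) and qs = 4P - 14772 (supply).
Setting them equal: 29298 - 7P = 4P - 14772 → 44070 = 11P, so P = 44070/11 ≈ 4006.3636 and q = 13788/11 ≈ 1253.4545.
New expenditure = 4006.3636 × 1253.4545 = 5021794.71.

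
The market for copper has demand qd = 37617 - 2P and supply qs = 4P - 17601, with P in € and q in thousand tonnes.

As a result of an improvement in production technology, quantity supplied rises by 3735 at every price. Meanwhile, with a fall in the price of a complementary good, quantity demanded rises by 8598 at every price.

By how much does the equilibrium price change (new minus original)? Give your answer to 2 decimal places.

Before the shock: 37617 - 2P = 4P - 17601 ⇒ 55218 = 6P ⇒ P = 9203, q = 19211.
With the change applied: demand qd = 46215 - 2P, supply qs = 4P - 13866.
Setting them equal: 46215 - 2P = 4P - 13866 → 60081 = 6P, so P = 10013.5 and q = 26188.
ΔP = 10013.5 − 9203 = +810.50.

+810.50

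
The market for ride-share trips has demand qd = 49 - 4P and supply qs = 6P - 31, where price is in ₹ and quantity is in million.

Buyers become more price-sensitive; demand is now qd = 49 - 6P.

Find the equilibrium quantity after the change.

9

Solve the original market: 49 - 4P = 6P - 31, hence P = 8 and q = 17.
The new curves are qd = 49 - 6P (demand) and qs = 6P - 31 (supply).
Clearing the new market: 49 - 6P = 6P - 31, so P = 20/3 ≈ 6.6667 and q = 9.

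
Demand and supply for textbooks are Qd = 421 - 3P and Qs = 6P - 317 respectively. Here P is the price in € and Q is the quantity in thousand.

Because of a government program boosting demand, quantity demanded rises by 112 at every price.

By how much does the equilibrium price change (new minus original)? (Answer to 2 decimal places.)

Solve the original market: 421 - 3P = 6P - 317, hence P = 82 and Q = 175.
With the change applied: demand Qd = 533 - 3P, supply Qs = 6P - 317.
Setting them equal: 533 - 3P = 6P - 317 → 850 = 9P, so P = 850/9 ≈ 94.4444 and Q = 749/3 ≈ 249.6667.
ΔP = 94.4444 − 82 = +12.44.

+12.44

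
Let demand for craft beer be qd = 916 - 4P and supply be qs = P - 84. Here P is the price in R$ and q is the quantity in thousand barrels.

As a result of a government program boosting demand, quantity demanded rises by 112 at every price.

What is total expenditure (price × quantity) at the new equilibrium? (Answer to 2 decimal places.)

Initially, 916 - 4P = P - 84, so 1000 = 5P and P = 200, q = 116.
After the shift, demand is qd = 1028 - 4P and supply is qs = P - 84.
Setting them equal: 1028 - 4P = P - 84 → 1112 = 5P, so P = 222.4 and q = 138.4.
New expenditure = 222.4 × 138.4 = 30780.16.

30780.16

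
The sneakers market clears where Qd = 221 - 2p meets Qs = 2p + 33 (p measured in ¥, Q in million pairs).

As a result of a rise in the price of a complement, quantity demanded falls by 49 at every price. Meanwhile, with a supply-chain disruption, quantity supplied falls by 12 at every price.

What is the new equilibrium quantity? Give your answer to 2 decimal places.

Solve the original market: 221 - 2p = 2p + 33, hence p = 47 and Q = 127.
After the shift, demand is Qd = 172 - 2p and supply is Qs = 2p + 21.
Clearing the new market: 172 - 2p = 2p + 21, so p = 37.75 and Q = 96.5.

96.50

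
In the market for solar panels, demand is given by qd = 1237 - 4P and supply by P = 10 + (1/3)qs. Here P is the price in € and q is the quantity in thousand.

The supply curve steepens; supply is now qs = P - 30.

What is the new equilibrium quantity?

223.4

Before the shock: 1237 - 4P = 3P - 30 ⇒ 1267 = 7P ⇒ P = 181, q = 513.
The shock moves the curves to qd = 1237 - 4P and qs = P - 30.
New equilibrium: 1237 - 4P = P - 30 ⇒ 1267 = 5P ⇒ P = 253.4, q = 223.4.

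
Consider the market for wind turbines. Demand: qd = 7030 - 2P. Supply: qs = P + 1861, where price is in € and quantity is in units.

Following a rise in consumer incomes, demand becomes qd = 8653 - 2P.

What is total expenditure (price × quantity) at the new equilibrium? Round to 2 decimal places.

Initially, 7030 - 2P = P + 1861, so 5169 = 3P and P = 1723, q = 3584.
After the shift, demand is qd = 8653 - 2P and supply is qs = P + 1861.
New equilibrium: 8653 - 2P = P + 1861 ⇒ 6792 = 3P ⇒ P = 2264, q = 4125.
New expenditure = 2264 × 4125 = 9339000.00.

9339000.00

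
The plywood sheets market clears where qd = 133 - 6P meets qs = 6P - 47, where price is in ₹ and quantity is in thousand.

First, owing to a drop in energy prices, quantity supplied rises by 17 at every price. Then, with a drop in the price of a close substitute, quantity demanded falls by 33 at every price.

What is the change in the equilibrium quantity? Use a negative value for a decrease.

Solve the original market: 133 - 6P = 6P - 47, hence P = 15 and q = 43.
The new curves are qd = 100 - 6P (demand) and qs = 6P - 30 (supply).
New equilibrium: 100 - 6P = 6P - 30 ⇒ 130 = 12P ⇒ P = 65/6 ≈ 10.8333, q = 35.
Δq = 35 − 43 = -8.

-8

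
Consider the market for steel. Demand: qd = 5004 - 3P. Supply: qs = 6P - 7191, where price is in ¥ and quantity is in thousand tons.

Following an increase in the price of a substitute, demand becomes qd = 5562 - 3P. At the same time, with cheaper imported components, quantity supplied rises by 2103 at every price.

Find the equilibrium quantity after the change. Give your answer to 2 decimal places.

2012.00

Solve the original market: 5004 - 3P = 6P - 7191, hence P = 1355 and q = 939.
With the change applied: demand qd = 5562 - 3P, supply qs = 6P - 5088.
Clearing the new market: 5562 - 3P = 6P - 5088, so P = 3550/3 ≈ 1183.3333 and q = 2012.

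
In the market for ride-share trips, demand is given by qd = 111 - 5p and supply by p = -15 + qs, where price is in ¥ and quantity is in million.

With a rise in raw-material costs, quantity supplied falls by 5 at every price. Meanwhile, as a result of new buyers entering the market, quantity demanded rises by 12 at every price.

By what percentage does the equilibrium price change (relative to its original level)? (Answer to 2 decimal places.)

Initially, 111 - 5p = p + 15, so 96 = 6p and p = 16, q = 31.
After the shift, demand is qd = 123 - 5p and supply is qs = p + 10.
Setting them equal: 123 - 5p = p + 10 → 113 = 6p, so p = 113/6 ≈ 18.8333 and q = 173/6 ≈ 28.8333.
%Δp = (18.8333 − 16) / 16 × 100 = +17.71%.

+17.71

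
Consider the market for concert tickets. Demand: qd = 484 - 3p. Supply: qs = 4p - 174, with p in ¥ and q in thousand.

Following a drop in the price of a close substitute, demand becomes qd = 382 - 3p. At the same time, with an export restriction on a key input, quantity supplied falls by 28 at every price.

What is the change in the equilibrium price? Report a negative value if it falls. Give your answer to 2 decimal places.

-10.57

Initially, 484 - 3p = 4p - 174, so 658 = 7p and p = 94, q = 202.
The shock moves the curves to qd = 382 - 3p and qs = 4p - 202.
Setting them equal: 382 - 3p = 4p - 202 → 584 = 7p, so p = 584/7 ≈ 83.4286 and q = 922/7 ≈ 131.7143.
Δp = 83.4286 − 94 = -10.57.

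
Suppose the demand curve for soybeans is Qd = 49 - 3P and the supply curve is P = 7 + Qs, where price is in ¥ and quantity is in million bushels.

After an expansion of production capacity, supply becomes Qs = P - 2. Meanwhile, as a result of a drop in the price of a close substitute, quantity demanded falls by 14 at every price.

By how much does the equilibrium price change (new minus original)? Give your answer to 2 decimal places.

Initially, 49 - 3P = P - 7, so 56 = 4P and P = 14, Q = 7.
With the change applied: demand Qd = 35 - 3P, supply Qs = P - 2.
New equilibrium: 35 - 3P = P - 2 ⇒ 37 = 4P ⇒ P = 9.25, Q = 7.25.
ΔP = 9.25 − 14 = -4.75.

-4.75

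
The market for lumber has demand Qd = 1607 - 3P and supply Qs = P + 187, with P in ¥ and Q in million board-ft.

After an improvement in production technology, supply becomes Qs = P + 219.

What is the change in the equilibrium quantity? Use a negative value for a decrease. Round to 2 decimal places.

Initially, 1607 - 3P = P + 187, so 1420 = 4P and P = 355, Q = 542.
With the change applied: demand Qd = 1607 - 3P, supply Qs = P + 219.
Equate the new curves: 1607 - 3P = P + 219, giving 1388 = 4P, P = 347, Q = 566.
ΔQ = 566 − 542 = +24.00.

+24.00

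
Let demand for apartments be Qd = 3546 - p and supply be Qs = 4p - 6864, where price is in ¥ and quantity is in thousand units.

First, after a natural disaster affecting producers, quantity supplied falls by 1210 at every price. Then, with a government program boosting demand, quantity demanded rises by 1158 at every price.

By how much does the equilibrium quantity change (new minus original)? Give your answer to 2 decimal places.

Solve the original market: 3546 - p = 4p - 6864, hence p = 2082 and Q = 1464.
With the change applied: demand Qd = 4704 - p, supply Qs = 4p - 8074.
Setting them equal: 4704 - p = 4p - 8074 → 12778 = 5p, so p = 2555.6 and Q = 2148.4.
ΔQ = 2148.4 − 1464 = +684.40.

+684.40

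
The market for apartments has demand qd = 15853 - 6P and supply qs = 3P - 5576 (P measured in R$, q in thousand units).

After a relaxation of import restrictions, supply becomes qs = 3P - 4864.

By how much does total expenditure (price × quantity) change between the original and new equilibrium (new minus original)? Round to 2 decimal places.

+968662.81

Before the shock: 15853 - 6P = 3P - 5576 ⇒ 21429 = 9P ⇒ P = 2381, q = 1567.
The new curves are qd = 15853 - 6P (demand) and qs = 3P - 4864 (supply).
Equate the new curves: 15853 - 6P = 3P - 4864, giving 20717 = 9P, P = 20717/9 ≈ 2301.8889, q = 6125/3 ≈ 2041.6667.
Expenditure moves from 2381×1567 = 3731027 to 2301.8889×2041.6667 = 4699689.8148; change = +968662.81.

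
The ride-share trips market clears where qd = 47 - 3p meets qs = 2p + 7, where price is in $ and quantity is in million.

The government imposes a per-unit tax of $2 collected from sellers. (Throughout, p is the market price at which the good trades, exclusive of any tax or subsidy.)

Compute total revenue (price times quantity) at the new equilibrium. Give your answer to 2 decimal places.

181.28

Before the shock: 47 - 3p = 2p + 7 ⇒ 40 = 5p ⇒ p = 8, q = 23.
Since sellers keep the price net of the tax, the effective supply curve becomes qs = 2p + 3.
Clearing the new market: 47 - 3p = 2p + 3, so p = 8.8 and q = 20.6.
New expenditure = 8.8 × 20.6 = 181.28.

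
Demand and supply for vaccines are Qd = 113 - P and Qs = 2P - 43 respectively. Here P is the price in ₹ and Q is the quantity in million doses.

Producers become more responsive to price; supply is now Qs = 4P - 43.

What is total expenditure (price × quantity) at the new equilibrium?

Original equilibrium: 113 - P = 2P - 43 gives 156 = 3P, so P = 52 and Q = 61.
With the change applied: demand Qd = 113 - P, supply Qs = 4P - 43.
Setting them equal: 113 - P = 4P - 43 → 156 = 5P, so P = 31.2 and Q = 81.8.
New expenditure = 31.2 × 81.8 = 2552.16.

2552.16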